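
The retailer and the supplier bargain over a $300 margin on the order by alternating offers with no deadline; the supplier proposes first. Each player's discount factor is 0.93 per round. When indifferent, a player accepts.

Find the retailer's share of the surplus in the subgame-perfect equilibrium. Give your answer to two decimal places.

In a stationary SPE each proposer offers the other exactly their discounted continuation value.
If the supplier keeps x when proposing and the retailer keeps y when proposing, then x = 300 − 0.93y and y = 300 − 0.93x.
Solving: x = 300(1 − 0.93) / (1 − 0.93·0.93) = 21 / 0.1351 ≈ 155.4404.
The retailer gets 300 − 155.4404 ≈ 144.5596.

144.56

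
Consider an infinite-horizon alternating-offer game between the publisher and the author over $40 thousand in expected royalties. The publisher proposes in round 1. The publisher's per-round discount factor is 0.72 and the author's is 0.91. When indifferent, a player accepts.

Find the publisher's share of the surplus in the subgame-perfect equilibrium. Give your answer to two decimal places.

In a stationary SPE each proposer offers the other exactly their discounted continuation value.
If the publisher keeps x when proposing and the author keeps y when proposing, then x = 40 − 0.91y and y = 40 − 0.72x.
Solving: x = 40(1 − 0.91) / (1 − 0.72·0.91) = 3.6 / 0.3448 ≈ 10.4408.
The author gets 40 − 10.4408 ≈ 29.5592.

10.44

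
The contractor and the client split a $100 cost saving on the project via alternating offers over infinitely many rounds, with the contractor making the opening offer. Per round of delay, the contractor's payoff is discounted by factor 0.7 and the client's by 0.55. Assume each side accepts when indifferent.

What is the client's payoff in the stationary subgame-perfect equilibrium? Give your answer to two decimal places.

Let x be the contractor's share when the contractor proposes and y be the client's share when the client proposes.
The client accepts iff offered ≥ 0.55·y, so x = 100 − 0.55y. Symmetrically y = 100 − 0.7x.
Substituting: x = 100 − 0.55(100 − 0.7x), giving x(1 − 0.7·0.55) = 100(1 − 0.55).
So x = 100 × 0.45 / 0.615 ≈ 73.1707, and the client receives 100 − x ≈ 26.8293.

26.83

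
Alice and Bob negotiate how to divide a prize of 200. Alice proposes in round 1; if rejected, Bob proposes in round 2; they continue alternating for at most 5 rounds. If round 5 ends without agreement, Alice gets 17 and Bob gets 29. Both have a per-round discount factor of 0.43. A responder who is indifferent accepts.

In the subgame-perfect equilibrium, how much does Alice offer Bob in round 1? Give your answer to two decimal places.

59.08

Round 5 (Alice proposes): Bob gets 29 if talks fail, so Alice offers 29 and keeps 171.
Round 4 (Bob proposes): Alice can get 171 next round, worth 0.43 × 171 = 73.53 now. Bob offers 73.53 and keeps 200 − 73.53 = 126.47.
Round 3 (Alice proposes): Bob can get 126.47 next round, worth 0.43 × 126.47 = 54.3821 now. Alice offers 54.3821 and keeps 200 − 54.3821 = 145.6179.
Round 2 (Bob proposes): Alice can get 145.6179 next round, worth 0.43 × 145.6179 = 62.615697 now, so Bob offers 62.615697, keeping 137.384303.
Round 1 (Alice proposes): Bob can get 137.384303 next round, worth 0.43 × 137.384303 = 59.07525029 now. Alice offers 59.07525029 and keeps 200 − 59.07525029 = 140.92474971.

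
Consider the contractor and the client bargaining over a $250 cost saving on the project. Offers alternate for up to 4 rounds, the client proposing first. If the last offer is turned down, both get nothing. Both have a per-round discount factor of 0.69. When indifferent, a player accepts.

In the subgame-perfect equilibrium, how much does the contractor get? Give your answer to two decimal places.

By backward induction:
Round 4 (the contractor proposes): the client will accept anything ≥ 0, so the contractor offers 0 and keeps 250.
Round 3 (the client proposes): the contractor can get 250 next round, worth 0.69 × 250 = 172.5 now. The client offers 172.5 and keeps 250 − 172.5 = 77.5.
Round 2 (the contractor proposes): the client can get 77.5 next round, worth 0.69 × 77.5 = 53.475 now. The contractor offers 53.475 and keeps 250 − 53.475 = 196.525.
Round 1 (the client proposes): the contractor can get 196.525 next round, worth 0.69 × 196.525 = 135.60225 now, so the client offers 135.60225, keeping 114.39775.

135.60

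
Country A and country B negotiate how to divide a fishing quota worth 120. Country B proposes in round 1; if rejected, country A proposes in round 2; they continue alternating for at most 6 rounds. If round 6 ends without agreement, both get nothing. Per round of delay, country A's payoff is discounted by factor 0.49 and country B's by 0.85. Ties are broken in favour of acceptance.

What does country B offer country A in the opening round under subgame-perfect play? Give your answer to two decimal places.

Round 6 (country A proposes): country B will accept anything ≥ 0, so country A offers 0 and keeps 120.
Round 5 (country B proposes): country A can get 120 next round, worth 0.49 × 120 = 58.8 now. Country B offers 58.8 and keeps 120 − 58.8 = 61.2.
Round 4 (country A proposes): country B can get 61.2 next round, worth 0.85 × 61.2 = 52.02 now; country A offers that and keeps 67.98.
Round 3 (country B proposes): country A can get 67.98 next round, worth 0.49 × 67.98 = 33.3102 now. Country B offers 33.3102 and keeps 120 − 33.3102 = 86.6898.
Round 2 (country A proposes): country B can get 86.6898 next round, worth 0.85 × 86.6898 = 73.68633 now, so country A offers 73.68633, keeping 46.31367.
Round 1 (country B proposes): country A can get 46.31367 next round, worth 0.49 × 46.31367 = 22.6936983 now; country B offers that and keeps 97.3063017.

22.69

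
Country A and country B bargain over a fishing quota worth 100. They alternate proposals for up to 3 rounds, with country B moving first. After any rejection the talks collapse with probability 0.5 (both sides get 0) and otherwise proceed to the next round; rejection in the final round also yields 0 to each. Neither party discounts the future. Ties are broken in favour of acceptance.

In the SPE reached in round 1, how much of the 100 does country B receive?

By backward induction:
Round 3 (country B proposes): rejection yields 0 for country A; country B offers 0 and keeps 100.
Round 2 (country A proposes): rejecting gives country B an expected 0.5 × 100 = 50. Country A offers 50 and keeps 100 − 50 = 50.
Round 1 (country B proposes): rejecting gives country A an expected 0.5 × 50 = 25, so country B offers 25, keeping 75.

75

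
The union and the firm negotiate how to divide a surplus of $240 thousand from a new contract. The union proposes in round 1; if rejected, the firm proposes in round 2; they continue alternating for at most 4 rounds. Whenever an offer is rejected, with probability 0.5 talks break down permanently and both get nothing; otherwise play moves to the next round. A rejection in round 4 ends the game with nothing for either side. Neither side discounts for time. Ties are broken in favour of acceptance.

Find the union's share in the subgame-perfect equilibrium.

150

Round 4 (the firm proposes): the union will accept anything ≥ 0, so the firm offers 0 and keeps 240.
Round 3 (the union proposes): rejecting gives the firm an expected 0.5 × 240 = 120; the union offers that and keeps 120.
Round 2 (the firm proposes): rejecting gives the union an expected 0.5 × 120 = 60; the firm offers that and keeps 180.
Round 1 (the union proposes): rejecting gives the firm an expected 0.5 × 180 = 90; the union offers that and keeps 150.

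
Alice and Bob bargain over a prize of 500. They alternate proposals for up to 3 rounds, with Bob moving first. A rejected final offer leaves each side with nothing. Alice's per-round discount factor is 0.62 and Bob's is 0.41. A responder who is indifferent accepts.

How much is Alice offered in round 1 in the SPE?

Round 3 (Bob proposes): rejection yields 0 for Alice; Bob offers 0 and keeps 500.
Round 2 (Alice proposes): Bob can get 500 next round, worth 0.41 × 500 = 205 now; Alice offers that and keeps 295.
Round 1 (Bob proposes): Alice can get 295 next round, worth 0.62 × 295 = 182.9 now. Bob offers 182.9 and keeps 500 − 182.9 = 317.1.

182.9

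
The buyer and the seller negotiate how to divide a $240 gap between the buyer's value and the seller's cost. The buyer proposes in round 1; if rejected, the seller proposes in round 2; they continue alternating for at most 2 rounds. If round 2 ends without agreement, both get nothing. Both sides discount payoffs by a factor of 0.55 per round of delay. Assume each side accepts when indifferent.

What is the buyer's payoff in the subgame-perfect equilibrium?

Round 2 (the seller proposes): the buyer will accept anything ≥ 0, so the seller offers 0 and keeps 240.
Round 1 (the buyer proposes): the seller can get 240 next round, worth 0.55 × 240 = 132 now; the buyer offers that and keeps 108.

108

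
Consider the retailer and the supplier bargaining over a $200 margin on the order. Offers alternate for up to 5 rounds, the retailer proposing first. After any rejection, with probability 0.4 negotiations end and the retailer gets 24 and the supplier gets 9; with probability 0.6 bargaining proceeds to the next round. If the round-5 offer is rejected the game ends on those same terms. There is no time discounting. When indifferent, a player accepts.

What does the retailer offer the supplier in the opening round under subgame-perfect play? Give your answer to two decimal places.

63.51

Round 5 (the retailer proposes): the supplier gets 9 if talks fail, so the retailer offers 9 and keeps 191.
Round 4 (the supplier proposes): rejecting gives the retailer an expected 0.6 × 191 + 0.4 × 24 = 124.2. The supplier offers 124.2 and keeps 200 − 124.2 = 75.8.
Round 3 (the retailer proposes): rejecting gives the supplier an expected 0.6 × 75.8 + 0.4 × 9 = 49.08. The retailer offers 49.08 and keeps 200 − 49.08 = 150.92.
Round 2 (the supplier proposes): rejecting gives the retailer an expected 0.6 × 150.92 + 0.4 × 24 = 100.152, so the supplier offers 100.152, keeping 99.848.
Round 1 (the retailer proposes): rejecting gives the supplier an expected 0.6 × 99.848 + 0.4 × 9 = 63.5088, so the retailer offers 63.5088, keeping 136.4912.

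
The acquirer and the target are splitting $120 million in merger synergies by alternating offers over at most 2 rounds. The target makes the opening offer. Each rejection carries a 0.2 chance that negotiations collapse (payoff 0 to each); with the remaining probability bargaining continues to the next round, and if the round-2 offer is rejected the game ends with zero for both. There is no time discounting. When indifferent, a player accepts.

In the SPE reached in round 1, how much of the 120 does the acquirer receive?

Round 2 (the acquirer proposes): the target will accept anything ≥ 0, so the acquirer offers 0 and keeps 120.
Round 1 (the target proposes): rejecting gives the acquirer an expected 0.8 × 120 = 96; the target offers that and keeps 24.

96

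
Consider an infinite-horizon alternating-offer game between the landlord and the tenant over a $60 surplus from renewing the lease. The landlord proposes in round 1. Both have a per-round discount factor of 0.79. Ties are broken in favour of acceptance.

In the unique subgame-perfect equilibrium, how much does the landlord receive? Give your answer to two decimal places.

When the landlord proposes, the tenant accepts any offer worth at least 0.79 times what the tenant would get by proposing next round; and vice versa.
This gives x = 60 − 0.79y and y = 60 − 0.79x, where x and y are each side's share when it proposes.
Hence (1 − 0.79·0.79)x = 60(1 − 0.79), i.e. 0.3759·x = 12.6.
x ≈ 33.5196; the tenant's share is 60 − x ≈ 26.4804.

33.52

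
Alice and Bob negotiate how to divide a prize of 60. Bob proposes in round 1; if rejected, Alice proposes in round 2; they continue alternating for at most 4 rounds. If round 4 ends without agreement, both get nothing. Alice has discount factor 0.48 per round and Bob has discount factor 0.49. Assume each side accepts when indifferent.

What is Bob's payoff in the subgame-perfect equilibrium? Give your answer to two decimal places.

Round 4 (Alice proposes): rejection yields 0 for Bob; Alice offers 0 and keeps 60.
Round 3 (Bob proposes): Alice can get 60 next round, worth 0.48 × 60 = 28.8 now. Bob offers 28.8 and keeps 60 − 28.8 = 31.2.
Round 2 (Alice proposes): Bob can get 31.2 next round, worth 0.49 × 31.2 = 15.288 now. Alice offers 15.288 and keeps 60 − 15.288 = 44.712.
Round 1 (Bob proposes): Alice can get 44.712 next round, worth 0.48 × 44.712 = 21.46176 now; Bob offers that and keeps 38.53824.

38.54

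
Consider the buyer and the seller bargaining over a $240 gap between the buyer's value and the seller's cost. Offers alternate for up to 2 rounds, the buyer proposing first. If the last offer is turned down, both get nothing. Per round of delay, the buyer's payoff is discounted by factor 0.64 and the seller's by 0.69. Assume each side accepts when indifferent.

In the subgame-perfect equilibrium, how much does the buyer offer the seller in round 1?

Round 2 (the seller proposes): the buyer will accept anything ≥ 0, so the seller offers 0 and keeps 240.
Round 1 (the buyer proposes): the seller can get 240 next round, worth 0.69 × 240 = 165.6 now; the buyer offers that and keeps 74.4.

165.6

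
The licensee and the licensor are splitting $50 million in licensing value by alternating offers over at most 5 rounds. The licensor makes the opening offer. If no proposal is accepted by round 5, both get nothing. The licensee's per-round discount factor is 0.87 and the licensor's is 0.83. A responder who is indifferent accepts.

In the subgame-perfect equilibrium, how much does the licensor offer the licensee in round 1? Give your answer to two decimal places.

12.73

Round 5 (the licensor proposes): the licensee will accept anything ≥ 0, so the licensor offers 0 and keeps 50.
Round 4 (the licensee proposes): the licensor can get 50 next round, worth 0.83 × 50 = 41.5 now. The licensee offers 41.5 and keeps 50 − 41.5 = 8.5.
Round 3 (the licensor proposes): the licensee can get 8.5 next round, worth 0.87 × 8.5 = 7.395 now; the licensor offers that and keeps 42.605.
Round 2 (the licensee proposes): the licensor can get 42.605 next round, worth 0.83 × 42.605 = 35.36215 now; the licensee offers that and keeps 14.63785.
Round 1 (the licensor proposes): the licensee can get 14.63785 next round, worth 0.87 × 14.63785 = 12.7349295 now. The licensor offers 12.7349295 and keeps 50 − 12.7349295 = 37.2650705.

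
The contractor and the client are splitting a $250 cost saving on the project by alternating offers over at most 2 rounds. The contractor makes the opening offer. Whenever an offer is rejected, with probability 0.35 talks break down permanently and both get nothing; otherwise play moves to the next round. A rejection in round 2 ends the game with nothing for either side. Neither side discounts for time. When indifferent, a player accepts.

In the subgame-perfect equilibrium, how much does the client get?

By backward induction:
Round 2 (the client proposes): the contractor will accept anything ≥ 0, so the client offers 0 and keeps 250.
Round 1 (the contractor proposes): rejecting gives the client an expected 0.65 × 250 = 162.5. The contractor offers 162.5 and keeps 250 − 162.5 = 87.5.

162.5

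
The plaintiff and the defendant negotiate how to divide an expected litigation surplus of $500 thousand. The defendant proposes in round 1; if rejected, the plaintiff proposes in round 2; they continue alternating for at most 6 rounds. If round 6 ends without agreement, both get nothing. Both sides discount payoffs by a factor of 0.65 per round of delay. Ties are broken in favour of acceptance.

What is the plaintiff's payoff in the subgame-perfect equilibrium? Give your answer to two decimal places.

219.82

Work backward from the last round.
Round 6 (the plaintiff proposes): rejection yields 0 for the defendant; the plaintiff offers 0 and keeps 500.
Round 5 (the defendant proposes): the plaintiff can get 500 next round, worth 0.65 × 500 = 325 now; the defendant offers that and keeps 175.
Round 4 (the plaintiff proposes): the defendant can get 175 next round, worth 0.65 × 175 = 113.75 now; the plaintiff offers that and keeps 386.25.
Round 3 (the defendant proposes): the plaintiff can get 386.25 next round, worth 0.65 × 386.25 = 251.0625 now; the defendant offers that and keeps 248.9375.
Round 2 (the plaintiff proposes): the defendant can get 248.9375 next round, worth 0.65 × 248.9375 = 161.809375 now, so the plaintiff offers 161.809375, keeping 338.190625.
Round 1 (the defendant proposes): the plaintiff can get 338.190625 next round, worth 0.65 × 338.190625 = 219.82390625 now; the defendant offers that and keeps 280.17609375.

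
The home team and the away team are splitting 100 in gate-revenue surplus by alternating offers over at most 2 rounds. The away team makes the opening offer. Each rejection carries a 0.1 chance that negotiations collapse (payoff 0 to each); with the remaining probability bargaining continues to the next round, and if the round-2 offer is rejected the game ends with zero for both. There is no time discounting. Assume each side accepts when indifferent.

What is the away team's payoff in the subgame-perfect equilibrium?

10

Round 2 (the home team proposes): rejection yields 0 for the away team; the home team offers 0 and keeps 100.
Round 1 (the away team proposes): rejecting gives the home team an expected 0.9 × 100 = 90, so the away team offers 90, keeping 10.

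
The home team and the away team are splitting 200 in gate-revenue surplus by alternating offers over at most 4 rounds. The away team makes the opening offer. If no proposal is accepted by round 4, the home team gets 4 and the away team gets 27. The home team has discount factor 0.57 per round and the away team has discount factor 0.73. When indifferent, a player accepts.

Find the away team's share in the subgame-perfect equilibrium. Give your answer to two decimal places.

Round 4 (the home team proposes): the away team gets 27 if talks fail, so the home team offers 27 and keeps 173.
Round 3 (the away team proposes): the home team can get 173 next round, worth 0.57 × 173 = 98.61 now; the away team offers that and keeps 101.39.
Round 2 (the home team proposes): the away team can get 101.39 next round, worth 0.73 × 101.39 = 74.0147 now; the home team offers that and keeps 125.9853.
Round 1 (the away team proposes): the home team can get 125.9853 next round, worth 0.57 × 125.9853 = 71.811621 now; the away team offers that and keeps 128.188379.

128.19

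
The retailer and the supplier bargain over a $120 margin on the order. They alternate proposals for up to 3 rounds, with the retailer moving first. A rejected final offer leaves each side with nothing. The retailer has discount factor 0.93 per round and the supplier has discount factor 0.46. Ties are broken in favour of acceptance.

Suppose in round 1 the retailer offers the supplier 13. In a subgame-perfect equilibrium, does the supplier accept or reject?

Accept

Work out the supplier's continuation value if the offer is rejected.
Round 3 (the retailer proposes): rejection yields 0 for the supplier; the retailer offers 0 and keeps 120.
Round 2 (the supplier proposes): the retailer can get 120 next round, worth 0.93 × 120 = 111.6 now. The supplier offers 111.6 and keeps 120 − 111.6 = 8.4.
So by rejecting in round 1, the supplier gets 8.4 next round, worth 0.46 × 8.4 = 3.864 now.
Offer 13 ≥ 3.864, so the supplier accepts.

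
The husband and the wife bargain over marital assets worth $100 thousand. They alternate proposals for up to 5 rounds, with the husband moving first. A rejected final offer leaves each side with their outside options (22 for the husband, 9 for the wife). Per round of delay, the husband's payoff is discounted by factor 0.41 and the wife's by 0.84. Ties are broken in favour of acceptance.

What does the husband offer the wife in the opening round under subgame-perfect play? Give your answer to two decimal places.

67.70

Solve by backward induction from round 5.
Round 5 (the husband proposes): the wife gets 9 if talks fail, so the husband offers 9 and keeps 91.
Round 4 (the wife proposes): the husband can get 91 next round, worth 0.41 × 91 = 37.31 now; the wife offers that and keeps 62.69.
Round 3 (the husband proposes): the wife can get 62.69 next round, worth 0.84 × 62.69 = 52.6596 now; the husband offers that and keeps 47.3404.
Round 2 (the wife proposes): the husband can get 47.3404 next round, worth 0.41 × 47.3404 = 19.409564 now, so the wife offers 19.409564, keeping 80.590436.
Round 1 (the husband proposes): the wife can get 80.590436 next round, worth 0.84 × 80.590436 = 67.69596624 now. The husband offers 67.69596624 and keeps 100 − 67.69596624 = 32.30403376.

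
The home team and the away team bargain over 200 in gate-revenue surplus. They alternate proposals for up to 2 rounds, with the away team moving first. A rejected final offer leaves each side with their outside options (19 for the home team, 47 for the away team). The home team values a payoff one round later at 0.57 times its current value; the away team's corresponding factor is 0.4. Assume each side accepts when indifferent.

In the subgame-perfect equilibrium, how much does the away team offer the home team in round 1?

Round 2 (the home team proposes): the away team gets 47 if talks fail, so the home team offers 47 and keeps 153.
Round 1 (the away team proposes): the home team can get 153 next round, worth 0.57 × 153 = 87.21 now; the away team offers that and keeps 112.79.

87.21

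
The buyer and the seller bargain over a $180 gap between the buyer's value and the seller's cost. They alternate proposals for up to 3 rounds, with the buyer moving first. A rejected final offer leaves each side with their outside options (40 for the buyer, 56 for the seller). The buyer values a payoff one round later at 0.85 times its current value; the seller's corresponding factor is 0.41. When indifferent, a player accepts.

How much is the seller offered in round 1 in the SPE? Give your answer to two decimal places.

Solve by backward induction from round 3.
Round 3 (the buyer proposes): the seller gets 56 if talks fail, so the buyer offers 56 and keeps 124.
Round 2 (the seller proposes): the buyer can get 124 next round, worth 0.85 × 124 = 105.4 now; the seller offers that and keeps 74.6.
Round 1 (the buyer proposes): the seller can get 74.6 next round, worth 0.41 × 74.6 = 30.586 now; the buyer offers that and keeps 149.414.

30.59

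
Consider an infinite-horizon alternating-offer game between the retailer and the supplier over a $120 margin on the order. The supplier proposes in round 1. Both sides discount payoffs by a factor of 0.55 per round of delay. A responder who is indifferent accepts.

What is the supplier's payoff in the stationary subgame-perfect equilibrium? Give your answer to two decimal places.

In a stationary SPE each proposer offers the other exactly their discounted continuation value.
If the supplier keeps x when proposing and the retailer keeps y when proposing, then x = 120 − 0.55y and y = 120 − 0.55x.
Solving: x = 120(1 − 0.55) / (1 − 0.55·0.55) = 54 / 0.6975 ≈ 77.4194.
The retailer gets 120 − 77.4194 ≈ 42.5806.

77.42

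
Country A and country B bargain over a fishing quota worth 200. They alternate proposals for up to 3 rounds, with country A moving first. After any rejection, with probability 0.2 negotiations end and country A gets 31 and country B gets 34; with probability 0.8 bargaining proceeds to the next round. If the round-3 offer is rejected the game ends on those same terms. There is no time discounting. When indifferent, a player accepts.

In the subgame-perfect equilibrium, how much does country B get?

Round 3 (country A proposes): country B gets 34 if talks fail, so country A offers 34 and keeps 166.
Round 2 (country B proposes): rejecting gives country A an expected 0.8 × 166 + 0.2 × 31 = 139, so country B offers 139, keeping 61.
Round 1 (country A proposes): rejecting gives country B an expected 0.8 × 61 + 0.2 × 34 = 55.6, so country A offers 55.6, keeping 144.4.

55.6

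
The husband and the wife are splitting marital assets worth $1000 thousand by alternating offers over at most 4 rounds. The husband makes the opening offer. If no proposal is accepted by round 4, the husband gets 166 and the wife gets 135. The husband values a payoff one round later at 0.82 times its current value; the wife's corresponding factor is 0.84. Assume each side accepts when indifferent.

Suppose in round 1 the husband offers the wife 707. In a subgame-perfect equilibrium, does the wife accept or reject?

Accept

Round 4 (the wife proposes): the husband gets 166 if talks fail, so the wife offers 166 and keeps 834.
Round 3 (the husband proposes): the wife can get 834 next round, worth 0.84 × 834 = 700.56 now, so the husband offers 700.56, keeping 299.44.
Round 2 (the wife proposes): the husband can get 299.44 next round, worth 0.82 × 299.44 = 245.5408 now; the wife offers that and keeps 754.4592.
So by rejecting in round 1, the wife gets 754.4592 next round, worth 0.84 × 754.4592 = 633.745728 now.
Offer 707 ≥ 633.745728, so the wife accepts.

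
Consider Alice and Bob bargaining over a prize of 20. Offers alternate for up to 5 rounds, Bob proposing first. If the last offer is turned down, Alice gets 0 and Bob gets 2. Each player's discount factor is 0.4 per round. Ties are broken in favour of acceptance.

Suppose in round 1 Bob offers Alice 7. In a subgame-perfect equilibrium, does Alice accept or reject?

Work out Alice's continuation value if the offer is rejected.
Round 5 (Bob proposes): rejection yields 0 for Alice; Bob offers 0 and keeps 20.
Round 4 (Alice proposes): Bob can get 20 next round, worth 0.4 × 20 = 8 now; Alice offers that and keeps 12.
Round 3 (Bob proposes): Alice can get 12 next round, worth 0.4 × 12 = 4.8 now. Bob offers 4.8 and keeps 20 − 4.8 = 15.2.
Round 2 (Alice proposes): Bob can get 15.2 next round, worth 0.4 × 15.2 = 6.08 now; Alice offers that and keeps 13.92.
So by rejecting in round 1, Alice gets 13.92 next round, worth 0.4 × 13.92 = 5.568 now.
Offer 7 ≥ 5.568, so Alice accepts.

Accept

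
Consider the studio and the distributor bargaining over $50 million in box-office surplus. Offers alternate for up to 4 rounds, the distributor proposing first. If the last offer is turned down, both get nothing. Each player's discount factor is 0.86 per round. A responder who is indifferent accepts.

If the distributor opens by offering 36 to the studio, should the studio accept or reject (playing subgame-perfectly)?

Round 4 (the studio proposes): the distributor will accept anything ≥ 0, so the studio offers 0 and keeps 50.
Round 3 (the distributor proposes): the studio can get 50 next round, worth 0.86 × 50 = 43 now. The distributor offers 43 and keeps 50 − 43 = 7.
Round 2 (the studio proposes): the distributor can get 7 next round, worth 0.86 × 7 = 6.02 now; the studio offers that and keeps 43.98.
So by rejecting in round 1, the studio gets 43.98 next round, worth 0.86 × 43.98 = 37.8228 now.
Offer 36 < 37.8228, so the studio rejects.

Reject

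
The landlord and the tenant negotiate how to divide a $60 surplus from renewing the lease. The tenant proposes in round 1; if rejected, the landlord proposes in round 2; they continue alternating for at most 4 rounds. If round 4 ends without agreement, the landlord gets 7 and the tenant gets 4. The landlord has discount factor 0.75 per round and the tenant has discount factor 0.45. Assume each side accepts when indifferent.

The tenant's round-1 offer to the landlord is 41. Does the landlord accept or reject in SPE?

Work out the landlord's continuation value if the offer is rejected.
Round 4 (the landlord proposes): the tenant gets 4 if talks fail, so the landlord offers 4 and keeps 56.
Round 3 (the tenant proposes): the landlord can get 56 next round, worth 0.75 × 56 = 42 now, so the tenant offers 42, keeping 18.
Round 2 (the landlord proposes): the tenant can get 18 next round, worth 0.45 × 18 = 8.1 now. The landlord offers 8.1 and keeps 60 − 8.1 = 51.9.
So by rejecting in round 1, the landlord gets 51.9 next round, worth 0.75 × 51.9 = 38.925 now.
Offer 41 ≥ 38.925, so the landlord accepts.

Accept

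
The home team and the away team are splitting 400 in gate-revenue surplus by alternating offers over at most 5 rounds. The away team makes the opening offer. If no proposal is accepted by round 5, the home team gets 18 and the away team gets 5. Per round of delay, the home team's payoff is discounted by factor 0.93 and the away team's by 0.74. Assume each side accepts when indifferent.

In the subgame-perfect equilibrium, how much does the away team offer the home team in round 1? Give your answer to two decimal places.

171.81

Work backward from the last round.
Round 5 (the away team proposes): the home team gets 18 if talks fail, so the away team offers 18 and keeps 382.
Round 4 (the home team proposes): the away team can get 382 next round, worth 0.74 × 382 = 282.68 now, so the home team offers 282.68, keeping 117.32.
Round 3 (the away team proposes): the home team can get 117.32 next round, worth 0.93 × 117.32 = 109.1076 now; the away team offers that and keeps 290.8924.
Round 2 (the home team proposes): the away team can get 290.8924 next round, worth 0.74 × 290.8924 = 215.260376 now. The home team offers 215.260376 and keeps 400 − 215.260376 = 184.739624.
Round 1 (the away team proposes): the home team can get 184.739624 next round, worth 0.93 × 184.739624 = 171.80785032 now, so the away team offers 171.80785032, keeping 228.19214968.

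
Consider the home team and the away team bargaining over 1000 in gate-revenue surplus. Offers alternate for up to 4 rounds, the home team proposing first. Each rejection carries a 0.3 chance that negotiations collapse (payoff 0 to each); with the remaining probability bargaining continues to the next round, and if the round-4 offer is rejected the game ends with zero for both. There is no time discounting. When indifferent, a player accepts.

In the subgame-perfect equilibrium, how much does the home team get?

447

By backward induction:
Round 4 (the away team proposes): the home team will accept anything ≥ 0, so the away team offers 0 and keeps 1000.
Round 3 (the home team proposes): rejecting gives the away team an expected 0.7 × 1000 = 700; the home team offers that and keeps 300.
Round 2 (the away team proposes): rejecting gives the home team an expected 0.7 × 300 = 210, so the away team offers 210, keeping 790.
Round 1 (the home team proposes): rejecting gives the away team an expected 0.7 × 790 = 553. The home team offers 553 and keeps 1000 − 553 = 447.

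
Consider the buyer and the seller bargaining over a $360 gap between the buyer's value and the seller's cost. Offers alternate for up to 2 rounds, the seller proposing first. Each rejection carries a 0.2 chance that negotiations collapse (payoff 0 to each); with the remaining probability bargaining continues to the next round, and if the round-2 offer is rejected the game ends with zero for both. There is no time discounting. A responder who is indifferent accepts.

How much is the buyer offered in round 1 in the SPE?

288

Round 2 (the buyer proposes): the seller will accept anything ≥ 0, so the buyer offers 0 and keeps 360.
Round 1 (the seller proposes): rejecting gives the buyer an expected 0.8 × 360 = 288, so the seller offers 288, keeping 72.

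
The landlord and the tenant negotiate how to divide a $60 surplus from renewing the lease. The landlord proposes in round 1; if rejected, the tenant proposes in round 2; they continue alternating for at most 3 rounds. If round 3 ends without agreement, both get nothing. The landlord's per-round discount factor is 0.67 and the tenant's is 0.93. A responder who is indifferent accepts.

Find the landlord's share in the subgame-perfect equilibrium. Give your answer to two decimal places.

Round 3 (the landlord proposes): rejection yields 0 for the tenant; the landlord offers 0 and keeps 60.
Round 2 (the tenant proposes): the landlord can get 60 next round, worth 0.67 × 60 = 40.2 now; the tenant offers that and keeps 19.8.
Round 1 (the landlord proposes): the tenant can get 19.8 next round, worth 0.93 × 19.8 = 18.414 now; the landlord offers that and keeps 41.586.

41.59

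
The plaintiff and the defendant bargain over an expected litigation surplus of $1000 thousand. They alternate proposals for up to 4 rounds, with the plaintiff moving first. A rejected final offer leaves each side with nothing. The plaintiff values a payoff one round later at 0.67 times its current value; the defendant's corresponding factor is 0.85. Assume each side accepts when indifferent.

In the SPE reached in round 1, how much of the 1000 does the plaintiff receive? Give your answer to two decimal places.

235.43

Work backward from the last round.
Round 4 (the defendant proposes): rejection yields 0 for the plaintiff; the defendant offers 0 and keeps 1000.
Round 3 (the plaintiff proposes): the defendant can get 1000 next round, worth 0.85 × 1000 = 850 now; the plaintiff offers that and keeps 150.
Round 2 (the defendant proposes): the plaintiff can get 150 next round, worth 0.67 × 150 = 100.5 now, so the defendant offers 100.5, keeping 899.5.
Round 1 (the plaintiff proposes): the defendant can get 899.5 next round, worth 0.85 × 899.5 = 764.575 now, so the plaintiff offers 764.575, keeping 235.425.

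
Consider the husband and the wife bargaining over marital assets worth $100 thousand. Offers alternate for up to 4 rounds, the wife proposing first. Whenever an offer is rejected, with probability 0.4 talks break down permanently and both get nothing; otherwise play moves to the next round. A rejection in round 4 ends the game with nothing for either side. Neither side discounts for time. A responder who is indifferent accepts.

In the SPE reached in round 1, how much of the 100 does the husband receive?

Round 4 (the husband proposes): the wife will accept anything ≥ 0, so the husband offers 0 and keeps 100.
Round 3 (the wife proposes): rejecting gives the husband an expected 0.6 × 100 = 60; the wife offers that and keeps 40.
Round 2 (the husband proposes): rejecting gives the wife an expected 0.6 × 40 = 24, so the husband offers 24, keeping 76.
Round 1 (the wife proposes): rejecting gives the husband an expected 0.6 × 76 = 45.6. The wife offers 45.6 and keeps 100 − 45.6 = 54.4.

45.6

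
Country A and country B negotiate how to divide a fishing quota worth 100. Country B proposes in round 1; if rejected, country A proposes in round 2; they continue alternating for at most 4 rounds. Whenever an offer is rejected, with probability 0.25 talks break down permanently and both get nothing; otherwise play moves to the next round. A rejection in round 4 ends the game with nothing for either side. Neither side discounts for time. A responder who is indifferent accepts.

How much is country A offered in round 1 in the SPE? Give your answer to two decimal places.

60.94

By backward induction:
Round 4 (country A proposes): country B will accept anything ≥ 0, so country A offers 0 and keeps 100.
Round 3 (country B proposes): rejecting gives country A an expected 0.75 × 100 = 75, so country B offers 75, keeping 25.
Round 2 (country A proposes): rejecting gives country B an expected 0.75 × 25 = 18.75, so country A offers 18.75, keeping 81.25.
Round 1 (country B proposes): rejecting gives country A an expected 0.75 × 81.25 = 60.9375, so country B offers 60.9375, keeping 39.0625.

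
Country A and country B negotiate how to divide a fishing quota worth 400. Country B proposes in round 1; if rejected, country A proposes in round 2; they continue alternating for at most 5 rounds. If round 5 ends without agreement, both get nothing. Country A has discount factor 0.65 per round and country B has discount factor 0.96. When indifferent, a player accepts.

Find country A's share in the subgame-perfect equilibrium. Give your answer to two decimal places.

16.89

Round 5 (country B proposes): rejection yields 0 for country A; country B offers 0 and keeps 400.
Round 4 (country A proposes): country B can get 400 next round, worth 0.96 × 400 = 384 now; country A offers that and keeps 16.
Round 3 (country B proposes): country A can get 16 next round, worth 0.65 × 16 = 10.4 now, so country B offers 10.4, keeping 389.6.
Round 2 (country A proposes): country B can get 389.6 next round, worth 0.96 × 389.6 = 374.016 now. Country A offers 374.016 and keeps 400 − 374.016 = 25.984.
Round 1 (country B proposes): country A can get 25.984 next round, worth 0.65 × 25.984 = 16.8896 now, so country B offers 16.8896, keeping 383.1104.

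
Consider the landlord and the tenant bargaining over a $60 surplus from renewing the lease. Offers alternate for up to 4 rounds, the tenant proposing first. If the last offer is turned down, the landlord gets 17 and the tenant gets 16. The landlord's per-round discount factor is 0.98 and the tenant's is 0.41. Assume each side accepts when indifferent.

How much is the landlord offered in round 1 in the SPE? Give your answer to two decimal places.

By backward induction:
Round 4 (the landlord proposes): the tenant gets 16 if talks fail, so the landlord offers 16 and keeps 44.
Round 3 (the tenant proposes): the landlord can get 44 next round, worth 0.98 × 44 = 43.12 now, so the tenant offers 43.12, keeping 16.88.
Round 2 (the landlord proposes): the tenant can get 16.88 next round, worth 0.41 × 16.88 = 6.9208 now. The landlord offers 6.9208 and keeps 60 − 6.9208 = 53.0792.
Round 1 (the tenant proposes): the landlord can get 53.0792 next round, worth 0.98 × 53.0792 = 52.017616 now, so the tenant offers 52.017616, keeping 7.982384.

52.02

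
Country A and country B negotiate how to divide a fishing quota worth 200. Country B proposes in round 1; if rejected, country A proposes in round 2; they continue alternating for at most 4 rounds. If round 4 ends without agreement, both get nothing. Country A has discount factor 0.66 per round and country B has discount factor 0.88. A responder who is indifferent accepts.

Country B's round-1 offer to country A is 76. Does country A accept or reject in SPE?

Work out country A's continuation value if the offer is rejected.
Round 4 (country A proposes): country B will accept anything ≥ 0, so country A offers 0 and keeps 200.
Round 3 (country B proposes): country A can get 200 next round, worth 0.66 × 200 = 132 now. Country B offers 132 and keeps 200 − 132 = 68.
Round 2 (country A proposes): country B can get 68 next round, worth 0.88 × 68 = 59.84 now; country A offers that and keeps 140.16.
So by rejecting in round 1, country A gets 140.16 next round, worth 0.66 × 140.16 = 92.5056 now.
Offer 76 < 92.5056, so country A rejects.

Reject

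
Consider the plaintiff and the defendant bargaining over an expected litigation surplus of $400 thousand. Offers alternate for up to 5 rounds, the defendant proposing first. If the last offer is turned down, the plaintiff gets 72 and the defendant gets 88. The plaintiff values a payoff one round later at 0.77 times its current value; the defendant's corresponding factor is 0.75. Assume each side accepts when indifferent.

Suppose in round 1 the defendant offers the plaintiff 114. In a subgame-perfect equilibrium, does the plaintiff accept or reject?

Work out the plaintiff's continuation value if the offer is rejected.
Round 5 (the defendant proposes): the plaintiff gets 72 if talks fail, so the defendant offers 72 and keeps 328.
Round 4 (the plaintiff proposes): the defendant can get 328 next round, worth 0.75 × 328 = 246 now. The plaintiff offers 246 and keeps 400 − 246 = 154.
Round 3 (the defendant proposes): the plaintiff can get 154 next round, worth 0.77 × 154 = 118.58 now, so the defendant offers 118.58, keeping 281.42.
Round 2 (the plaintiff proposes): the defendant can get 281.42 next round, worth 0.75 × 281.42 = 211.065 now; the plaintiff offers that and keeps 188.935.
So by rejecting in round 1, the plaintiff gets 188.935 next round, worth 0.77 × 188.935 = 145.47995 now.
Offer 114 < 145.47995, so the plaintiff rejects.

Reject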